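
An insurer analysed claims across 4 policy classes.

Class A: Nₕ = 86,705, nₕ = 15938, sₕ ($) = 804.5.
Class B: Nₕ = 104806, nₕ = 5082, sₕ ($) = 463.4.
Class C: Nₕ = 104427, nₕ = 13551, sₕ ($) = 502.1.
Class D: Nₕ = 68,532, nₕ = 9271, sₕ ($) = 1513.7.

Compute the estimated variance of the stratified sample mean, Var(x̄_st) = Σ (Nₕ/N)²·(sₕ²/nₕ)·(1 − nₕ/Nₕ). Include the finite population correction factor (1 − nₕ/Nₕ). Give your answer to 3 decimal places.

14.085

N = 364470; Wₕ = Nₕ/N.
class A: (86705/364470)²·804.5²/15938·(1 − 15938/86705) = 1.875727
class B: (104806/364470)²·463.4²/5082·(1 − 5082/104806) = 3.324602
class C: (104427/364470)²·502.1²/13551·(1 − 13551/104427) = 1.329069
class D: (68532/364470)²·1513.7²/9271·(1 − 9271/68532) = 7.555998
Sum = 14.085396 → 14.085.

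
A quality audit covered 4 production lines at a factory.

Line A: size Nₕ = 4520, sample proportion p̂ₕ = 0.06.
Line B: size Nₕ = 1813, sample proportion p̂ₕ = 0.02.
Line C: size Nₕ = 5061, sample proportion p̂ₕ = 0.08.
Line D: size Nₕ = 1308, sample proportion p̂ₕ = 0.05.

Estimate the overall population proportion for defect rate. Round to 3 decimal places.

N = 4520 + 1813 + 5061 + 1308 = 12702.
Overall proportion = Σ (Nₕ/N)·p̂ₕ.
Σ Nₕp̂ₕ = 271.2 + 36.26 + 404.88 + 65.4 = 777.74.
777.74 / 12702 = 0.06123... → 0.061.

0.061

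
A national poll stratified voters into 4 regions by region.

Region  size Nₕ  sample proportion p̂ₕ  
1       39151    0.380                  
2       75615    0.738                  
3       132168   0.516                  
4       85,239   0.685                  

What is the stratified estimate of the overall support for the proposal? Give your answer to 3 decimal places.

N = 39151 + 75615 + 132168 + 85239 = 332173.
Overall proportion = Σ (Nₕ/N)·p̂ₕ.
Σ Nₕp̂ₕ = 14877.38 + 55803.87 + 68198.688 + 58388.715 = 197268.653.
197268.653 / 332173 = 0.59387... → 0.594.

0.594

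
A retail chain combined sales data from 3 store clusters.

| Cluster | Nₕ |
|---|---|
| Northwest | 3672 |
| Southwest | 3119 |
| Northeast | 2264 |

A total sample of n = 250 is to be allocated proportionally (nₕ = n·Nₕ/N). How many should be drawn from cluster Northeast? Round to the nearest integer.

63

N = 3672 + 3119 + 2264 = 9055.
n_Northeast = 250·2264/9055 = 62.507... → 63.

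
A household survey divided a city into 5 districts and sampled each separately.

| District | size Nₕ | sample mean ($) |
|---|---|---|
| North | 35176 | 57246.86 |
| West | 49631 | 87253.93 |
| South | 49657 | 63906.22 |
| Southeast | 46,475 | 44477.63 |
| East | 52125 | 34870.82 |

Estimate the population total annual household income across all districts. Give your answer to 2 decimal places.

13402345860.48

Population total = Σ Nₕ·x̄ₕ (each stratum's size times its mean).
35176·57246.86 + 49631·87253.93 + 49657·63906.22 + 46475·44477.63 + 52125·34870.82 = 2013715547.36 + 4330499799.83 + 3173391166.54 + 2067097854.25 + 1817641492.5 = 13402345860.48.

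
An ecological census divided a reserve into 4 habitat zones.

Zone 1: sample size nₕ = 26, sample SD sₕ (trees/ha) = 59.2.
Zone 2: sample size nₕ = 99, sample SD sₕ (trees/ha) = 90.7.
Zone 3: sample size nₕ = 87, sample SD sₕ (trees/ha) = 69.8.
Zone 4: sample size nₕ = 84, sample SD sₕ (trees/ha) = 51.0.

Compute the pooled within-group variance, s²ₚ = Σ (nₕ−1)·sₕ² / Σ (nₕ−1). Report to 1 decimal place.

5235.2

1: (26−1)·59.2² = 25·3504.64 = 87616
2: (99−1)·90.7² = 98·8226.49 = 806196.02
3: (87−1)·69.8² = 86·4872.04 = 418995.44
4: (84−1)·51.0² = 83·2601 = 215883
Numerator = 1528690.46; denominator = Σ(nₕ−1) = 292.
s²ₚ = 1528690.46/292 = 5235.241... → 5235.2.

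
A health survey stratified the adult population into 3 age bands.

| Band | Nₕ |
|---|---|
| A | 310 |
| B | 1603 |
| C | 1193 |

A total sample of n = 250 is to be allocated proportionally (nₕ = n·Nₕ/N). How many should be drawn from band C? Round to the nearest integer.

96

Share of band C = 1193/3106 = 0.38410.
Allocate 250 × 0.38410 = 96.024... → 96.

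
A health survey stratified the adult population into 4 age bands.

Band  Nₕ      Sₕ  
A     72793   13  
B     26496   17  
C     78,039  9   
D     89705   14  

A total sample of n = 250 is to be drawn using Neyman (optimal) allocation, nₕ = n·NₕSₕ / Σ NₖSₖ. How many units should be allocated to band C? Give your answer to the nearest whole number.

A: NₕSₕ = 72793·13 = 946309
B: NₕSₕ = 26496·17 = 450432
C: NₕSₕ = 78039·9 = 702351
D: NₕSₕ = 89705·14 = 1255870
Σ NₕSₕ = 3354962.
n_C = 250·702351/3354962 = 52.337... → 52.

52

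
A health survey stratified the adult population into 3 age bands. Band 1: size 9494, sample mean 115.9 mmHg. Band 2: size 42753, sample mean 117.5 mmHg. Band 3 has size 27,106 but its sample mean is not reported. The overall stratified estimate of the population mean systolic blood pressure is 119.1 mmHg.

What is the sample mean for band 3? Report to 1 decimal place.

122.7

N = 9494 + 42753 + 27106 = 79353.
Overall total = μ·N = 119.1·79353 = 9450942.3.
Subtract the known strata: 9494·115.9 + 42753·117.5 = 6123832.1.
Remaining total for band 3: 9450942.3 − 6123832.1 = 3327110.2.
Divide by its size: 3327110.2 / 27106 = 122.744... → 122.7.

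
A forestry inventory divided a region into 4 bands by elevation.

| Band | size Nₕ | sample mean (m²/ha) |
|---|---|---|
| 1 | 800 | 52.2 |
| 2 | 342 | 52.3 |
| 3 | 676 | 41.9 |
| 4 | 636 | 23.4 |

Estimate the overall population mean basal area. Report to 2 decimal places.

N = 2454; weights Wₕ = Nₕ/N = (0.3260, 0.1394, 0.2755, 0.2592).
x̄_st = Σ Wₕ·x̄ₕ = 0.3260·52.2 + 0.1394·52.3 + 0.2755·41.9 + 0.2592·23.4 ≈ 41.9126...
→ 41.91.

41.91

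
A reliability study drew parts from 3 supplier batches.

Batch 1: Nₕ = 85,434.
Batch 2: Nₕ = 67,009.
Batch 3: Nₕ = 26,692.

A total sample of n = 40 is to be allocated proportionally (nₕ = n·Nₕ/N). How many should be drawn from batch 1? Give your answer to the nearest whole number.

19

Share of batch 1 = 85434/179135 = 0.47693.
Allocate 40 × 0.47693 = 19.077... → 19.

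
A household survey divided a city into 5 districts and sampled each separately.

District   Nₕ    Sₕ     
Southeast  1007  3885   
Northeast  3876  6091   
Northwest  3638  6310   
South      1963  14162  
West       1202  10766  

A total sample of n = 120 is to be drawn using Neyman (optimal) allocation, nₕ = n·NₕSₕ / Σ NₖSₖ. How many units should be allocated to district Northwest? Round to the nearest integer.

Σ NₕSₕ = 1007·3885 + 3876·6091 + 3638·6310 + 1963·14162 + 1202·10766 = 91217429.
Share for Northwest: 22955780/91217429 = 0.25166.
n_Northwest = 120 × 0.25166 = 30.199... → 30.

30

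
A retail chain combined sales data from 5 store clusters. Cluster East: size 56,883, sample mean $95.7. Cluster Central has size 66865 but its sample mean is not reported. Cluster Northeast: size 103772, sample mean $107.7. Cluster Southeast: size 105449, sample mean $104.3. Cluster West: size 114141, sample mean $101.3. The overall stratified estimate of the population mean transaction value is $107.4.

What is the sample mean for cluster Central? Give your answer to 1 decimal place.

132.2

N = 56883 + 66865 + 103772 + 105449 + 114141 = 447110.
Overall total = μ·N = 107.4·447110 = 48019614.
Subtract the known strata: 56883·95.7 + 103772·107.7 + 105449·104.3 + 114141·101.3 = 39180761.5.
Remaining total for cluster Central: 48019614 − 39180761.5 = 8838852.5.
Divide by its size: 8838852.5 / 66865 = 132.190... → 132.2.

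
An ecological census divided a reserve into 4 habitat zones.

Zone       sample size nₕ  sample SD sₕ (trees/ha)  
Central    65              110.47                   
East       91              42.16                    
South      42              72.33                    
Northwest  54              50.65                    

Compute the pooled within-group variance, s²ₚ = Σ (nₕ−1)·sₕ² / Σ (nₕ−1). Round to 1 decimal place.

Central: (65−1)·110.47² = 64·12203.6209 = 781031.7376
East: (91−1)·42.16² = 90·1777.4656 = 159971.904
South: (42−1)·72.33² = 41·5231.6289 = 214496.7849
Northwest: (54−1)·50.65² = 53·2565.4225 = 135967.3925
Numerator = 1291467.819; denominator = Σ(nₕ−1) = 248.
s²ₚ = 1291467.819/248 = 5207.532... → 5207.5.

5207.5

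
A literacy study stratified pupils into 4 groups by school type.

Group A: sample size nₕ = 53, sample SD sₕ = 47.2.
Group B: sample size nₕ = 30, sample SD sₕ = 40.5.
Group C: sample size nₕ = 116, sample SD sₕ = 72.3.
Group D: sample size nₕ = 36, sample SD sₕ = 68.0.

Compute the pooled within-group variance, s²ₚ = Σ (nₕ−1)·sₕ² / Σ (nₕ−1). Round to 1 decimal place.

A: (53−1)·47.2² = 52·2227.84 = 115847.68
B: (30−1)·40.5² = 29·1640.25 = 47567.25
C: (116−1)·72.3² = 115·5227.29 = 601138.35
D: (36−1)·68.0² = 35·4624 = 161840
Numerator = 926393.28; denominator = Σ(nₕ−1) = 231.
s²ₚ = 926393.28/231 = 4010.361... → 4010.4.

4010.4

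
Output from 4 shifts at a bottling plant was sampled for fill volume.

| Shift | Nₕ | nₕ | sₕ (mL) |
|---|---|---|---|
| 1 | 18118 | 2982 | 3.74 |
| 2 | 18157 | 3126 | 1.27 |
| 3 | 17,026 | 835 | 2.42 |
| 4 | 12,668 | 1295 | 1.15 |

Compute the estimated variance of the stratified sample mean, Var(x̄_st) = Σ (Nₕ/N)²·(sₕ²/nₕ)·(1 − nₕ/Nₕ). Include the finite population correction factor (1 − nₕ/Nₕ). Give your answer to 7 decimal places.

0.0008060

N = 65969; Wₕ = Nₕ/N.
shift 1: (18118/65969)²·3.74²/2982·(1 − 2982/18118) = 0.0002955814
shift 2: (18157/65969)²·1.27²/3126·(1 − 3126/18157) = 0.0000323572
shift 3: (17026/65969)²·2.42²/835·(1 − 835/17026) = 0.0004442739
shift 4: (12668/65969)²·1.15²/1295·(1 − 1295/12668) = 0.0000338088
Sum = 0.0008060212 → 0.0008060.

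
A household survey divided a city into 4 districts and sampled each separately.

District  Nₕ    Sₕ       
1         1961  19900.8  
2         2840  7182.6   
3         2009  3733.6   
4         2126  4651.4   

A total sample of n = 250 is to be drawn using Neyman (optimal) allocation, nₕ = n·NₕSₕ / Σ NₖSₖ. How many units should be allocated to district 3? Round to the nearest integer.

24

1: NₕSₕ = 1961·19900.8 = 39025468.8
2: NₕSₕ = 2840·7182.6 = 20398584
3: NₕSₕ = 2009·3733.6 = 7500802.4
4: NₕSₕ = 2126·4651.4 = 9888876.4
Σ NₕSₕ = 76813731.6.
n_3 = 250·7500802.4/76813731.6 = 24.412... → 24.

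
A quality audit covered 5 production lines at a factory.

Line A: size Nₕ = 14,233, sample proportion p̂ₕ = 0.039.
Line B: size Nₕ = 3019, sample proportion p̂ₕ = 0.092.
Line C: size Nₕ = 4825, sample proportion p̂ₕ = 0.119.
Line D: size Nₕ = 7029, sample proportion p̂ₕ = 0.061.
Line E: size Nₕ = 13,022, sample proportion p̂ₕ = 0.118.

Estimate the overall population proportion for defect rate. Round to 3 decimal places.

N = 14233 + 3019 + 4825 + 7029 + 13022 = 42128.
Overall proportion = Σ (Nₕ/N)·p̂ₕ.
Σ Nₕp̂ₕ = 555.087 + 277.748 + 574.175 + 428.769 + 1536.596 = 3372.375.
3372.375 / 42128 = 0.08005... → 0.080.

0.080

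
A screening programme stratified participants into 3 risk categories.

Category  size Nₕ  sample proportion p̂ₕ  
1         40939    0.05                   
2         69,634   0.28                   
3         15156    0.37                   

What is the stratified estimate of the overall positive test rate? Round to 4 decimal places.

0.2160

N = 40939 + 69634 + 15156 = 125729.
Overall proportion = Σ (Nₕ/N)·p̂ₕ.
Σ Nₕp̂ₕ = 2046.95 + 19497.52 + 5607.72 = 27152.19.
27152.19 / 125729 = 0.215958... → 0.2160.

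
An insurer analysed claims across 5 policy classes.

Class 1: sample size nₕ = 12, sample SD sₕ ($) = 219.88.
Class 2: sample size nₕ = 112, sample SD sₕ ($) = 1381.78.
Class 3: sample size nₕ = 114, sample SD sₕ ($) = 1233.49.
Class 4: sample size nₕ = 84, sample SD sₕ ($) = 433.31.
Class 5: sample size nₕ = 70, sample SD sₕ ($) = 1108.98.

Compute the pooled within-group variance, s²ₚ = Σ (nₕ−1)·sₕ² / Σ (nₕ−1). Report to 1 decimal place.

1252810.7

Degrees of freedom: 11 + 111 + 113 + 83 + 69 = 387.
Σ(nₕ−1)sₕ² = 11·48347.2144 + 111·1909315.9684 + 113·1521497.5801 + 83·187757.5561 + 69·1229836.6404 = 484837723.746.
s²ₚ = 484837723.746 / 387 = 1252810.656... → 1252810.7.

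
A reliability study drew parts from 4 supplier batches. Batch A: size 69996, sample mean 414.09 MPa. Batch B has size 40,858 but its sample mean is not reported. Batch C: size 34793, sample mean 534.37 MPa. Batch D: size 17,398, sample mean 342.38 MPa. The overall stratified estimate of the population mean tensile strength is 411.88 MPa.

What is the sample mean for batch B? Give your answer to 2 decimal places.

N = 69996 + 40858 + 34793 + 17398 = 163045.
Overall total = μ·N = 411.88·163045 = 67154974.6.
Subtract the known strata: 69996·414.09 + 34793·534.37 + 17398·342.38 = 53533706.29.
Remaining total for batch B: 67154974.6 − 53533706.29 = 13621268.31.
Divide by its size: 13621268.31 / 40858 = 333.3807... → 333.38.

333.38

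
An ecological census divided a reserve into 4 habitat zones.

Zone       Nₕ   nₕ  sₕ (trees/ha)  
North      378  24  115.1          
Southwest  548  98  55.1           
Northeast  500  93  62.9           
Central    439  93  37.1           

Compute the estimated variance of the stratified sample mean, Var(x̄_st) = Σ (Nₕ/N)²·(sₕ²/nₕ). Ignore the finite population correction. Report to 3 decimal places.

29.228

N = 1865. Term for each stratum: Wₕ²sₕ²/nₕ.
Var(x̄_st) = 22.675942 + 2.674734 + 3.057741 + 0.820042 = 29.228459 → 29.228.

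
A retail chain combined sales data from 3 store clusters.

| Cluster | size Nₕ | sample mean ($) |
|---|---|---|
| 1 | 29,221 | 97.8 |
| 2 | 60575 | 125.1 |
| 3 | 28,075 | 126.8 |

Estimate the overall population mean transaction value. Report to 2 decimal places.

N = 29221 + 60575 + 28075 = 117871.
Overall mean = Σ (Nₕ/N)·x̄ₕ — weight by population share, not a simple average.
Σ Nₕx̄ₕ = 29221·97.8 + 60575·125.1 + 28075·126.8 = 2857813.8 + 7577932.5 + 3559910 = 13995656.3.
Divide by N: 13995656.3 / 117871 = 118.7371... → 118.74.

118.74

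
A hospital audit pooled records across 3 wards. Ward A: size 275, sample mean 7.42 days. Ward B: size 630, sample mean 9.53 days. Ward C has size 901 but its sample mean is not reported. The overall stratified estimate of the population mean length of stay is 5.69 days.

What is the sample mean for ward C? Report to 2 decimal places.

2.48

Σ Nₕx̄ₕ = N·μ, so 901·x̄_C = 1806·5.69 − (275·7.42 + 630·9.53).
= 10276.14 − 8044.4 = 2231.74.
x̄_C = 2231.74 / 901 = 2.4770... → 2.48.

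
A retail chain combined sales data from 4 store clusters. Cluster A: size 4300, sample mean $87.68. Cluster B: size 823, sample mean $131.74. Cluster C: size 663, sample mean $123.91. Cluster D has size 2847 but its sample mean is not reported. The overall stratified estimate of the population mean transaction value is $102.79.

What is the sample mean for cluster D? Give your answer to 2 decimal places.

N = 4300 + 823 + 663 + 2847 = 8633.
Overall total = μ·N = 102.79·8633 = 887386.07.
Subtract the known strata: 4300·87.68 + 823·131.74 + 663·123.91 = 567598.35.
Remaining total for cluster D: 887386.07 − 567598.35 = 319787.72.
Divide by its size: 319787.72 / 2847 = 112.3245... → 112.32.

112.32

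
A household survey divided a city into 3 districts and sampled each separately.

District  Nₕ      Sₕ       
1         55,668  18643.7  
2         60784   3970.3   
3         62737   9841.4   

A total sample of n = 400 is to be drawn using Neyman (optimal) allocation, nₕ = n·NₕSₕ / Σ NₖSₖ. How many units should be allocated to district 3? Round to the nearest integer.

Σ NₕSₕ = 55668·18643.7 + 60784·3970.3 + 62737·9841.4 = 1896608118.6.
Share for 3: 617419911.8/1896608118.6 = 0.32554.
n_3 = 400 × 0.32554 = 130.216... → 130.

130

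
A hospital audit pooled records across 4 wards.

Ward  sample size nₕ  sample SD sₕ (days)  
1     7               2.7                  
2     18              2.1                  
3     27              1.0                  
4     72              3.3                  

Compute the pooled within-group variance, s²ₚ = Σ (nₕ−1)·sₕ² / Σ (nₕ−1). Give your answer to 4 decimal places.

1: (7−1)·2.7² = 6·7.29 = 43.74
2: (18−1)·2.1² = 17·4.41 = 74.97
3: (27−1)·1.0² = 26·1 = 26
4: (72−1)·3.3² = 71·10.89 = 773.19
Numerator = 917.9; denominator = Σ(nₕ−1) = 120.
s²ₚ = 917.9/120 = 7.649167... → 7.6492.

7.6492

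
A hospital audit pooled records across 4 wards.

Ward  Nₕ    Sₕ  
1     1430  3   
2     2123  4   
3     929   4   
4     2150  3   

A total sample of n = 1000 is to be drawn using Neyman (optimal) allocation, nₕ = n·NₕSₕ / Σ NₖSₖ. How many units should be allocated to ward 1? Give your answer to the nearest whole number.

187

Σ NₕSₕ = 1430·3 + 2123·4 + 929·4 + 2150·3 = 22948.
Share for 1: 4290/22948 = 0.18694.
n_1 = 1000 × 0.18694 = 186.944... → 187.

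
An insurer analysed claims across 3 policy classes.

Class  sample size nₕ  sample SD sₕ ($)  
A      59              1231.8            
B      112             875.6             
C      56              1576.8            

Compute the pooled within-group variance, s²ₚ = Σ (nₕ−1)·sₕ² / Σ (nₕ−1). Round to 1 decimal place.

1383270.4

Degrees of freedom: 58 + 111 + 55 = 224.
Σ(nₕ−1)sₕ² = 58·1517331.24 + 111·766675.36 + 55·2486298.24 = 309852580.08.
s²ₚ = 309852580.08 / 224 = 1383270.447... → 1383270.4.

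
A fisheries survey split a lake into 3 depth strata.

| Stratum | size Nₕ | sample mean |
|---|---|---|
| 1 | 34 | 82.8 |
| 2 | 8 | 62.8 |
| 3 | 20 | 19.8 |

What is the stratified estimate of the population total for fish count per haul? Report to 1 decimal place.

Estimate total by summing Nₕ·x̄ₕ over strata.
34·82.8 + 8·62.8 + 20·19.8 = 2815.2 + 502.4 + 396 = 3713.6.

3713.6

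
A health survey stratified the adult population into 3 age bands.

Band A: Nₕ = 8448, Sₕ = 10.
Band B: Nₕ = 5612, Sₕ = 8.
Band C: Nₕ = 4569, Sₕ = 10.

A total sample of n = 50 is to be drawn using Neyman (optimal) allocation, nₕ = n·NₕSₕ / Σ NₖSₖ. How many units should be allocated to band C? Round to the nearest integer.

13

Σ NₕSₕ = 8448·10 + 5612·8 + 4569·10 = 175066.
Share for C: 45690/175066 = 0.26099.
n_C = 50 × 0.26099 = 13.049... → 13.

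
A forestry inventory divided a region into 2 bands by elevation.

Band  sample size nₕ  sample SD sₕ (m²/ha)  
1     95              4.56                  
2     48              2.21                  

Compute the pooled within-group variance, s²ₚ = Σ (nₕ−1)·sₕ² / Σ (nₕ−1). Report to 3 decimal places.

15.490

1: (95−1)·4.56² = 94·20.7936 = 1954.5984
2: (48−1)·2.21² = 47·4.8841 = 229.5527
Numerator = 2184.1511; denominator = Σ(nₕ−1) = 141.
s²ₚ = 2184.1511/141 = 15.49043... → 15.490.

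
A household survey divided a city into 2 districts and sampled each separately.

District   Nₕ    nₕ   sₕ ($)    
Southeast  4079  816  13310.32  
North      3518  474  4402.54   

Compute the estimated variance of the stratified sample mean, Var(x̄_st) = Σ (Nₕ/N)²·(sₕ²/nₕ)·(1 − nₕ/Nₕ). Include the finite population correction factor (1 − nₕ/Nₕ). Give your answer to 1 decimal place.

57656.8

N = 7597. Term for each stratum: Wₕ²sₕ²/nₕ·(1−nₕ/Nₕ).
Var(x̄_st) = 50069.5123 + 7587.2520 = 57656.7643 → 57656.8.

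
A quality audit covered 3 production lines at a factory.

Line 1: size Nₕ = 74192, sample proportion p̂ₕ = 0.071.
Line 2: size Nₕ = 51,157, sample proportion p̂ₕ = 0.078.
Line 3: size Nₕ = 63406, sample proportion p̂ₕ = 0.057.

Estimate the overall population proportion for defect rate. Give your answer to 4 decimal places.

0.0682

Wₕ = Nₕ/N with N = 188755: 0.3931, 0.2710, 0.3359.
p̂_st = 0.3931·0.071 + 0.2710·0.078 + 0.3359·0.057 ≈ 0.068194... → 0.0682.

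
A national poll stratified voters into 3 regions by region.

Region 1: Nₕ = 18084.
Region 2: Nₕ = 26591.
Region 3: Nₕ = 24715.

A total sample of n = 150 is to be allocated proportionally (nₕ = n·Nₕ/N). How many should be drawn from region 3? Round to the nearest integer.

53

N = 18084 + 26591 + 24715 = 69390.
n_3 = 150·24715/69390 = 53.426... → 53.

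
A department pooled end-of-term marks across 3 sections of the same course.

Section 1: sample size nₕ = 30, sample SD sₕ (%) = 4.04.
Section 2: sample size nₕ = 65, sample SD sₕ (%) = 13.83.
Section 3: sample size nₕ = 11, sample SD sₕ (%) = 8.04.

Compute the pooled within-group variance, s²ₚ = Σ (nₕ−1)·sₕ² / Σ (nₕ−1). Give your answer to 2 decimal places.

129.72

Degrees of freedom: 29 + 64 + 10 = 103.
Σ(nₕ−1)sₕ² = 29·16.3216 + 64·191.2689 + 10·64.6416 = 13360.952.
s²ₚ = 13360.952 / 103 = 129.7180... → 129.72.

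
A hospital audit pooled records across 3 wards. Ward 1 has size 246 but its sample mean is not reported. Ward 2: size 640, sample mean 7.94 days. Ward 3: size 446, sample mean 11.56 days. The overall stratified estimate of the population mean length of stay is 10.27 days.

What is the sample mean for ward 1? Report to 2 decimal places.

Σ Nₕx̄ₕ = N·μ, so 246·x̄_1 = 1332·10.27 − (640·7.94 + 446·11.56).
= 13679.64 − 10237.36 = 3442.28.
x̄_1 = 3442.28 / 246 = 13.9930... → 13.99.

13.99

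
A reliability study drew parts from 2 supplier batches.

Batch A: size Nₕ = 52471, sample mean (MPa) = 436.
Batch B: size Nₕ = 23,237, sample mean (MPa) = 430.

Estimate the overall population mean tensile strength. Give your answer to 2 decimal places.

N = 75708; weights Wₕ = Nₕ/N = (0.6931, 0.3069).
x̄_st = Σ Wₕ·x̄ₕ = 0.6931·436 + 0.3069·430 ≈ 434.1584...
→ 434.16.

434.16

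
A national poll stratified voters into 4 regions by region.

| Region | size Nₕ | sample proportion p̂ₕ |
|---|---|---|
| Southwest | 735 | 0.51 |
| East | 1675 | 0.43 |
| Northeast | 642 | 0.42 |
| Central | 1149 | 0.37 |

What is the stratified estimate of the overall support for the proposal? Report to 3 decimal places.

Wₕ = Nₕ/N with N = 4201: 0.1750, 0.3987, 0.1528, 0.2735.
p̂_st = 0.1750·0.51 + 0.3987·0.43 + 0.1528·0.42 + 0.2735·0.37 ≈ 0.42606... → 0.426.

0.426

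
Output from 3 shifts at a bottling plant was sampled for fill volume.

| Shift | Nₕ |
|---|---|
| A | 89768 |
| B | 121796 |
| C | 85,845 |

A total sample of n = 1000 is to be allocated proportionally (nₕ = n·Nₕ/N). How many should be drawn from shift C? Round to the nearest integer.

Share of shift C = 85845/297409 = 0.28864.
Allocate 1000 × 0.28864 = 288.643... → 289.

289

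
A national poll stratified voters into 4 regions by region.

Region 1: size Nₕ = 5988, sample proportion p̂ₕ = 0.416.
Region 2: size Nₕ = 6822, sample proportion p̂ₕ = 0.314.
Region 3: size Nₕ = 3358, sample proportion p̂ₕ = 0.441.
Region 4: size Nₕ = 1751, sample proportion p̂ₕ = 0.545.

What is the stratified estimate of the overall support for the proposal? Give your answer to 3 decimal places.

0.394

N = 5988 + 6822 + 3358 + 1751 = 17919.
Overall proportion = Σ (Nₕ/N)·p̂ₕ.
Σ Nₕp̂ₕ = 2491.008 + 2142.108 + 1480.878 + 954.295 = 7068.289.
7068.289 / 17919 = 0.39446... → 0.394.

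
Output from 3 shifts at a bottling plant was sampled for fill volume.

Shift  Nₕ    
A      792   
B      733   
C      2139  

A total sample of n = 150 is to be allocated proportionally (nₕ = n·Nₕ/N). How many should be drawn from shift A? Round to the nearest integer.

N = 792 + 733 + 2139 = 3664.
n_A = 150·792/3664 = 32.424... → 32.

32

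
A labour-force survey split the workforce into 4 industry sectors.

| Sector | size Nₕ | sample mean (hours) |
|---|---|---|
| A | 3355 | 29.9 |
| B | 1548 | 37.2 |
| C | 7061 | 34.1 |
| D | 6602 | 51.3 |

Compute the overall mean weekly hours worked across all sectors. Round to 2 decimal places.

x̄_st = (Σ Nₕx̄ₕ) / (Σ Nₕ) = (3355·29.9 + 1548·37.2 + 7061·34.1 + 6602·51.3) / 18566
= 737362.8 / 18566 = 39.7158... → 39.72.

39.72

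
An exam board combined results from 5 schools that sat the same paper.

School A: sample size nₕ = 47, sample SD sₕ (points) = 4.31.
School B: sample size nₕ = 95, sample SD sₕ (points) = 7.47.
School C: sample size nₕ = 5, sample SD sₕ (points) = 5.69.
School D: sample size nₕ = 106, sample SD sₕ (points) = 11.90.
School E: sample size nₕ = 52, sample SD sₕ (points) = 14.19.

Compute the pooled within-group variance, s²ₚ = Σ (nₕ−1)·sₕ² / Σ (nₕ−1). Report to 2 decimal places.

Degrees of freedom: 46 + 94 + 4 + 105 + 51 = 300.
Σ(nₕ−1)sₕ² = 46·18.5761 + 94·55.8009 + 4·32.3761 + 105·141.61 + 51·201.3561 = 31367.5007.
s²ₚ = 31367.5007 / 300 = 104.5583... → 104.56.

104.56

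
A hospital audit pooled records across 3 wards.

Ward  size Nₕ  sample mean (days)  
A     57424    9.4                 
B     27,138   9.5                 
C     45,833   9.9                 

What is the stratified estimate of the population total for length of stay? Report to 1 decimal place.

A: 57424·9.4 = 539785.6
B: 27138·9.5 = 257811
C: 45833·9.9 = 453746.7
τ̂ = Σ Nₕx̄ₕ = 1251343.3.

1251343.3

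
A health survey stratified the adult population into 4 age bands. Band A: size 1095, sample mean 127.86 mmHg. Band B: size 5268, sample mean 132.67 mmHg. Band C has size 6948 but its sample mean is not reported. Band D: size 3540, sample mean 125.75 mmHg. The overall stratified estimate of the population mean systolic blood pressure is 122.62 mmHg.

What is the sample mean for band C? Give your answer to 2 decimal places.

112.58

Σ Nₕx̄ₕ = N·μ, so 6948·x̄_C = 16851·122.62 − (1095·127.86 + 5268·132.67 + 3540·125.75).
= 2066269.62 − 1284067.26 = 782202.36.
x̄_C = 782202.36 / 6948 = 112.5795... → 112.58.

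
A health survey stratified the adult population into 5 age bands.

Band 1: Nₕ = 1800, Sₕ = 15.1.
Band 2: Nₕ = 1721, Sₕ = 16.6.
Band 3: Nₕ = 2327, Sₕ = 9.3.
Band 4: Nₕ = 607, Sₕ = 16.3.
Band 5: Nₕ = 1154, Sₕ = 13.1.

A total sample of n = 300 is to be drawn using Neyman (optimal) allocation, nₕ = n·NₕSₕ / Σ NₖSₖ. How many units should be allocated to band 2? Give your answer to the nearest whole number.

84

1: NₕSₕ = 1800·15.1 = 27180
2: NₕSₕ = 1721·16.6 = 28568.6
3: NₕSₕ = 2327·9.3 = 21641.1
4: NₕSₕ = 607·16.3 = 9894.1
5: NₕSₕ = 1154·13.1 = 15117.4
Σ NₕSₕ = 102401.2.
n_2 = 300·28568.6/102401.2 = 83.696... → 84.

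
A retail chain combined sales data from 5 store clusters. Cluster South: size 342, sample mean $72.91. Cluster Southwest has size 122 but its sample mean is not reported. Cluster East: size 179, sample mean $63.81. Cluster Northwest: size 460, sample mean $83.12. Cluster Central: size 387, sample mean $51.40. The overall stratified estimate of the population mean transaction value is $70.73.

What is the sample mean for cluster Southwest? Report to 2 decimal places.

89.37

N = 342 + 122 + 179 + 460 + 387 = 1490.
Overall total = μ·N = 70.73·1490 = 105387.7.
Subtract the known strata: 342·72.91 + 179·63.81 + 460·83.12 + 387·51.40 = 94484.21.
Remaining total for cluster Southwest: 105387.7 − 94484.21 = 10903.49.
Divide by its size: 10903.49 / 122 = 89.3729... → 89.37.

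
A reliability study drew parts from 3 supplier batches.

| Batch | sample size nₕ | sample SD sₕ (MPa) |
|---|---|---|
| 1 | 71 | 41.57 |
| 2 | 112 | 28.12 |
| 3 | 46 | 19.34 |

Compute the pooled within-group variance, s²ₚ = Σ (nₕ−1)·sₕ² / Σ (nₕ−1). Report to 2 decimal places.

998.09

Degrees of freedom: 70 + 111 + 45 = 226.
Σ(nₕ−1)sₕ² = 70·1728.0649 + 111·790.7344 + 45·374.0356 = 225567.6634.
s²ₚ = 225567.6634 / 226 = 998.0870... → 998.09.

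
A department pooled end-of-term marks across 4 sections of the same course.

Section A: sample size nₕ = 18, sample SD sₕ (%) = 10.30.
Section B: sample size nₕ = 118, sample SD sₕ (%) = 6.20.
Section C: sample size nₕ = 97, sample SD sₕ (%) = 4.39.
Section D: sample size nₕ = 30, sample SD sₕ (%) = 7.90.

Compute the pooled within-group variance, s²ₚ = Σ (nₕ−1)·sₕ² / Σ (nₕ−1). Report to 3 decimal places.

38.460

Degrees of freedom: 17 + 117 + 96 + 29 = 259.
Σ(nₕ−1)sₕ² = 17·106.09 + 117·38.44 + 96·19.2721 + 29·62.41 = 9961.0216.
s²ₚ = 9961.0216 / 259 = 38.45954... → 38.460.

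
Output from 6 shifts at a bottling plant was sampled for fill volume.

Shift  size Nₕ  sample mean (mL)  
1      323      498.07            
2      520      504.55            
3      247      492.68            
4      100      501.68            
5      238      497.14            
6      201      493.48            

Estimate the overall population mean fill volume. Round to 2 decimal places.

x̄_st = (Σ Nₕx̄ₕ) / (Σ Nₕ) = (323·498.07 + 520·504.55 + 247·492.68 + 100·501.68 + 238·497.14 + 201·493.48) / 1629
= 812611.37 / 1629 = 498.8406... → 498.84.

498.84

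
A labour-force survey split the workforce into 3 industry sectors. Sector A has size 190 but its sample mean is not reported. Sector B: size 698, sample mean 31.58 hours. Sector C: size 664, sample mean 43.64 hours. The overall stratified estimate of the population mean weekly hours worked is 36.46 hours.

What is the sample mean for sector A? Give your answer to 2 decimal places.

N = 190 + 698 + 664 = 1552.
Overall total = μ·N = 36.46·1552 = 56585.92.
Subtract the known strata: 698·31.58 + 664·43.64 = 51019.8.
Remaining total for sector A: 56585.92 − 51019.8 = 5566.12.
Divide by its size: 5566.12 / 190 = 29.2954... → 29.30.

29.30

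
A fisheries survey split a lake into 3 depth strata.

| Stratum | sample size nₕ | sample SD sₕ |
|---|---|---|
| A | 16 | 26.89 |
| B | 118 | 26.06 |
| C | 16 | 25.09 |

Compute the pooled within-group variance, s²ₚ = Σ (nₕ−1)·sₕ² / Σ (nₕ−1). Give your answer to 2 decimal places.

A: (16−1)·26.89² = 15·723.0721 = 10846.0815
B: (118−1)·26.06² = 117·679.1236 = 79457.4612
C: (16−1)·25.09² = 15·629.5081 = 9442.6215
Numerator = 99746.1642; denominator = Σ(nₕ−1) = 147.
s²ₚ = 99746.1642/147 = 678.5453... → 678.55.

678.55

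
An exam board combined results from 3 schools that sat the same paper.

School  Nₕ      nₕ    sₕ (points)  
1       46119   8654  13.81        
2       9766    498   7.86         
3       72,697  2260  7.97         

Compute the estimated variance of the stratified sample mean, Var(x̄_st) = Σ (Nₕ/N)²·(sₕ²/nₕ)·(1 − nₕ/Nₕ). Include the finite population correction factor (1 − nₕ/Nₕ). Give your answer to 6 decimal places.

N = 128582. Term for each stratum: Wₕ²sₕ²/nₕ·(1−nₕ/Nₕ).
Var(x̄_st) = 0.002303116 + 0.000679138 + 0.008704928 = 0.011687182 → 0.011687.

0.011687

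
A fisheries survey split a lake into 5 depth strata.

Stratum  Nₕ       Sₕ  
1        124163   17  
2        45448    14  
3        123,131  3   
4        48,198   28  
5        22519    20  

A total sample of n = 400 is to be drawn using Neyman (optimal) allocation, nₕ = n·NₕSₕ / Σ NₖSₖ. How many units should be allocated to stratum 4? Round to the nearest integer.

110

1: NₕSₕ = 124163·17 = 2110771
2: NₕSₕ = 45448·14 = 636272
3: NₕSₕ = 123131·3 = 369393
4: NₕSₕ = 48198·28 = 1349544
5: NₕSₕ = 22519·20 = 450380
Σ NₕSₕ = 4916360.
n_4 = 400·1349544/4916360 = 109.800... → 110.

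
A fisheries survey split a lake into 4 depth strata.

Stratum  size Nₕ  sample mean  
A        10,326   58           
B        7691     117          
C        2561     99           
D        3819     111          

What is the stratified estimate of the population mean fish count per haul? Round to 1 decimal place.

x̄_st = (Σ Nₕx̄ₕ) / (Σ Nₕ) = (10326·58 + 7691·117 + 2561·99 + 3819·111) / 24397
= 2176203 / 24397 = 89.200... → 89.2.

89.2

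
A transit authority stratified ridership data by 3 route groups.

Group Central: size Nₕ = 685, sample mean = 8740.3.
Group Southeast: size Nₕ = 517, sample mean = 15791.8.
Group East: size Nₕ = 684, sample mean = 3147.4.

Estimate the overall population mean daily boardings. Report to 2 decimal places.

8644.90

x̄_st = (Σ Nₕx̄ₕ) / (Σ Nₕ) = (685·8740.3 + 517·15791.8 + 684·3147.4) / 1886
= 16304287.7 / 1886 = 8644.9033... → 8644.90.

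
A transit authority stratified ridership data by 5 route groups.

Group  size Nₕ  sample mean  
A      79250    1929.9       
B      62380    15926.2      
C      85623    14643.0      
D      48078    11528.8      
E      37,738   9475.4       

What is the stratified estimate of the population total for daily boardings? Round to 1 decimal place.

A: 79250·1929.9 = 152944575
B: 62380·15926.2 = 993476356
C: 85623·14643.0 = 1253777589
D: 48078·11528.8 = 554281646.4
E: 37738·9475.4 = 357582645.2
τ̂ = Σ Nₕx̄ₕ = 3312062811.6.

3312062811.6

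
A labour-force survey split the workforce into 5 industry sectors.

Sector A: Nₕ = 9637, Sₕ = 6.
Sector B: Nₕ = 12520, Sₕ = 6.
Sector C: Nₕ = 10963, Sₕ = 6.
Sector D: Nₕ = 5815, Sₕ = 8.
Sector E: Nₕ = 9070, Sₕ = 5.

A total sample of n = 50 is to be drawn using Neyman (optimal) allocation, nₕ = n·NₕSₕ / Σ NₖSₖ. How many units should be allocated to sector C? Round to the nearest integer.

11

A: NₕSₕ = 9637·6 = 57822
B: NₕSₕ = 12520·6 = 75120
C: NₕSₕ = 10963·6 = 65778
D: NₕSₕ = 5815·8 = 46520
E: NₕSₕ = 9070·5 = 45350
Σ NₕSₕ = 290590.
n_C = 50·65778/290590 = 11.318... → 11.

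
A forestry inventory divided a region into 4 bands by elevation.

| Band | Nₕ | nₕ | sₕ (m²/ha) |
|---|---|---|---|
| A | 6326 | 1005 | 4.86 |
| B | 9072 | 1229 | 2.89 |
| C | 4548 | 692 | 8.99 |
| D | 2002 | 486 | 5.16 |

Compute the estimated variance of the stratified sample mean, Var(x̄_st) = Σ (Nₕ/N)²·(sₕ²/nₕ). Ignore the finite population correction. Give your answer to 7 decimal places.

N = 21948. Term for each stratum: Wₕ²sₕ²/nₕ.
Var(x̄_st) = 0.0019524276 + 0.0011610742 + 0.0050149233 + 0.0004558284 = 0.0085842536 → 0.0085843.

0.0085843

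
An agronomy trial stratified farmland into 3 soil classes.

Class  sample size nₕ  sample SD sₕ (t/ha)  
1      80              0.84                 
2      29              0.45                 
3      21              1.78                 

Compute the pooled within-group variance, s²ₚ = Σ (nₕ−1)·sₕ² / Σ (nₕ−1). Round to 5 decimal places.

1: (80−1)·0.84² = 79·0.7056 = 55.7424
2: (29−1)·0.45² = 28·0.2025 = 5.67
3: (21−1)·1.78² = 20·3.1684 = 63.368
Numerator = 124.7804; denominator = Σ(nₕ−1) = 127.
s²ₚ = 124.7804/127 = 0.9825228... → 0.98252.

0.98252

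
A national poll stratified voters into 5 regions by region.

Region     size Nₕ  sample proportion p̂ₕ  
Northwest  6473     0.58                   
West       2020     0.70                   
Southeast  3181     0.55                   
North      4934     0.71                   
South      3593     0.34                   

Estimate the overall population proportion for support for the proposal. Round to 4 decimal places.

0.5763

Wₕ = Nₕ/N with N = 20201: 0.3204, 0.1000, 0.1575, 0.2442, 0.1779.
p̂_st = 0.3204·0.58 + 0.1000·0.70 + 0.1575·0.55 + 0.2442·0.71 + 0.1779·0.34 ≈ 0.576340... → 0.5763.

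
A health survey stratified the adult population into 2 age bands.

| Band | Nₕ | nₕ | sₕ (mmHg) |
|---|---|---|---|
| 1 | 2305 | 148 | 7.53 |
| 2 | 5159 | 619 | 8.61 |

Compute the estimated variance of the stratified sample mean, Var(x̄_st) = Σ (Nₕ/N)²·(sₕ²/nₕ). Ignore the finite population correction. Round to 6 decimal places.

N = 7464; Wₕ = Nₕ/N.
band 1: (2305/7464)²·7.53²/148 = 0.036536491
band 2: (5159/7464)²·8.61²/619 = 0.057214150
Sum = 0.093750641 → 0.093751.

0.093751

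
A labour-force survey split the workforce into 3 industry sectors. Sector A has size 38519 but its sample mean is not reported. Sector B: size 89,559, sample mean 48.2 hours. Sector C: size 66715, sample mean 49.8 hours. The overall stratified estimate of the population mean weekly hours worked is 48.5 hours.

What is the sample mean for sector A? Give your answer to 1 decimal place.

46.9

N = 38519 + 89559 + 66715 = 194793.
Overall total = μ·N = 48.5·194793 = 9447460.5.
Subtract the known strata: 89559·48.2 + 66715·49.8 = 7639150.8.
Remaining total for sector A: 9447460.5 − 7639150.8 = 1808309.7.
Divide by its size: 1808309.7 / 38519 = 46.946... → 46.9.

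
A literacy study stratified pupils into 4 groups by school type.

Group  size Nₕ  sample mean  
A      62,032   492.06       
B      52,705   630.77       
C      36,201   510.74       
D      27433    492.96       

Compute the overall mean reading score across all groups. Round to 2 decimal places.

x̄_st = (Σ Nₕx̄ₕ) / (Σ Nₕ) = (62032·492.06 + 52705·630.77 + 36201·510.74 + 27433·492.96) / 178371
= 95780869.19 / 178371 = 536.9756... → 536.98.

536.98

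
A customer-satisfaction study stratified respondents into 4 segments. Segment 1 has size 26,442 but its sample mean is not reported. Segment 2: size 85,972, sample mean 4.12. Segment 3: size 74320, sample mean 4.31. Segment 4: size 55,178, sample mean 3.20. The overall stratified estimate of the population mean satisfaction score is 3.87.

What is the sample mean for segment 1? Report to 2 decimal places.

3.22

Σ Nₕx̄ₕ = N·μ, so 26442·x̄_1 = 241912·3.87 − (85972·4.12 + 74320·4.31 + 55178·3.20).
= 936199.44 − 851093.44 = 85106.
x̄_1 = 85106 / 26442 = 3.2186... → 3.22.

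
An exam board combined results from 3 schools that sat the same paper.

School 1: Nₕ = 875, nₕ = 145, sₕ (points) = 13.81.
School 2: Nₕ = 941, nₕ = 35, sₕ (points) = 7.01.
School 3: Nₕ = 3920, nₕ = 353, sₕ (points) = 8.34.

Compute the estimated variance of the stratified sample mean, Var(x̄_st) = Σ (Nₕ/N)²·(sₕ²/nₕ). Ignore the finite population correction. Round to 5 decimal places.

N = 5736; Wₕ = Nₕ/N.
school 1: (875/5736)²·13.81²/145 = 0.03060675
school 2: (941/5736)²·7.01²/35 = 0.03778583
school 3: (3920/5736)²·8.34²/353 = 0.09202615
Sum = 0.16041872 → 0.16042.

0.16042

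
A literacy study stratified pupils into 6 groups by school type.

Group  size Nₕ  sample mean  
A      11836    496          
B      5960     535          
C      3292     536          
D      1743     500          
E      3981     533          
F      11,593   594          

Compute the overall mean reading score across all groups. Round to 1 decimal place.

539.1

N = 38405; weights Wₕ = Nₕ/N = (0.3082, 0.1552, 0.0857, 0.0454, 0.1037, 0.3019).
x̄_st = Σ Wₕ·x̄ₕ = 0.3082·496 + 0.1552·535 + 0.0857·536 + 0.0454·500 + 0.1037·533 + 0.3019·594 ≈ 539.080...
→ 539.1.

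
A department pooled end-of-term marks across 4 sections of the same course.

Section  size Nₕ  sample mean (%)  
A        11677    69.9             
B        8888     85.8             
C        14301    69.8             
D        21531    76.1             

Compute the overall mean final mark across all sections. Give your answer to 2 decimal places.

74.75

x̄_st = (Σ Nₕx̄ₕ) / (Σ Nₕ) = (11677·69.9 + 8888·85.8 + 14301·69.8 + 21531·76.1) / 56397
= 4215531.6 / 56397 = 74.7474... → 74.75.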